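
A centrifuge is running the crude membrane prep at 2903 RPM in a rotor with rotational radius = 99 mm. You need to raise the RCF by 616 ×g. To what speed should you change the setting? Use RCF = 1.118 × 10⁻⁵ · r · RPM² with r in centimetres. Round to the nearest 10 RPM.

3740 RPM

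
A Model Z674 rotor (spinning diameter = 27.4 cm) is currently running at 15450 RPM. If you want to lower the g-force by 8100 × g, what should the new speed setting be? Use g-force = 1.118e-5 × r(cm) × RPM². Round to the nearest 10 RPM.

r = 27.4 / 2 = 13.7 cm
Current RCF = 1.118 × 10⁻⁵ × 13.7 × (15450)² = 1.118 × 10⁻⁵ × 13.7 × 238,702,500 ≈ 36,561.1 × g
Target RCF = 36,561.1 − 8,100 = 28,461.1 × g
N² = 28,461.1 / (15.3166 × 10⁻⁵) = 185,818,654
N ≈ √185,818,654 ≈ 13,631.5

N₂ ≈ 13630 RPM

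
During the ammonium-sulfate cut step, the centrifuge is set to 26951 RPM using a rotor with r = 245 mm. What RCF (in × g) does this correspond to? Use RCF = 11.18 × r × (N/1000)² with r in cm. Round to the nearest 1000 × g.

RCF ≈ 199000 × g

r = 245 mm = 24.5 cm
RCF = 11.18 × r × (N/1000)²
RCF = 11.18 × 24.5 × (26.951)² = 11.18 × 24.5 × 726.356401 ≈ 198,956.3 × g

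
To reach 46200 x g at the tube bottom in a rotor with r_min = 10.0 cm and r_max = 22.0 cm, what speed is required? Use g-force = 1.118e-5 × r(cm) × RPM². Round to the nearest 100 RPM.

Use r_max = 22.0 cm.
46,200 = 1.118 × 10⁻⁵ × 22 × N²
N² = 46,200 / (24.596 × 10⁻⁵) = 187,835,420
N ≈ √187,835,420 ≈ 13,705.3

13700 RPM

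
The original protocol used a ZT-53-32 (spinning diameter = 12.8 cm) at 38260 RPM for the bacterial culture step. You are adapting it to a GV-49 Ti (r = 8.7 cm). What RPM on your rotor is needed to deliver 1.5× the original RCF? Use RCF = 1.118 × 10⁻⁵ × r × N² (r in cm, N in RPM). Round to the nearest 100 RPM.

≈ 40200 RPM

Original rotor: r = 12.8 / 2 = 6.4 cm
RCF_original = 1.118 × 10⁻⁵ × 6.4 × (38260)² = 1.118 × 10⁻⁵ × 6.4 × 1,463,827,600 ≈ 104,739.8 × g
Target RCF = 1.5 × 104,739.8 ≈ 157,109.7 × g
157,109.7 = 1.118 × 10⁻⁵ × 8.7 × N²
N² = 157,109.7 / (9.7266 × 10⁻⁵) = 1,615,258,158
N ≈ √1,615,258,158 ≈ 40,190.3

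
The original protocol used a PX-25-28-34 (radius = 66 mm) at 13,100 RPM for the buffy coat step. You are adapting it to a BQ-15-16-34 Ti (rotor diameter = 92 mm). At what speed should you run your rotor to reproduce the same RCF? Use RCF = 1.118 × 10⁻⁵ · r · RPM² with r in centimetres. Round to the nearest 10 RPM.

≈ 15690 RPM

Original rotor: r = 66 mm = 6.6 cm
RCF = 1.118 × 10⁻⁵ × r × N²
RCF_original = 1.118 × 10⁻⁵ × 6.6 × (13100)² = 1.118 × 10⁻⁵ × 6.6 × 171,610,000 ≈ 12,662.8 × g
Your rotor: r = 92 mm / 2 = 46 mm = 4.6 cm
12,662.8 = 1.118 × 10⁻⁵ × 4.6 × N²
N² = 12,662.8 / (5.1428 × 10⁻⁵) = 246,223,847
N ≈ √246,223,847 ≈ 15,691.5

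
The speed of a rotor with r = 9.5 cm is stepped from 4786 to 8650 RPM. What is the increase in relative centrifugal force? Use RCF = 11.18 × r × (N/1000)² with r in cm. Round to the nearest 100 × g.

RCF₁ = 11.18 × 9.5 × (4.786)² = 11.18 × 9.5 × 22.905796 ≈ 2,432.8 × g
RCF₂ = 11.18 × 9.5 × (8.65)² = 11.18 × 9.5 × 74.8225 ≈ 7,946.9 × g
Increase = 7,946.9 − 2,432.8 = 5,514.1

5500 × g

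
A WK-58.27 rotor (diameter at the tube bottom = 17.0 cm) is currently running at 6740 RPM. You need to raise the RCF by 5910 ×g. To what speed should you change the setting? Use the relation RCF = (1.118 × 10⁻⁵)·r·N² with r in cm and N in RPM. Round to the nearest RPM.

r = 17.0 / 2 = 8.5 cm
Current RCF = 1.118 × 10⁻⁵ × 8.5 × (6740)² = 1.118 × 10⁻⁵ × 8.5 × 45,427,600 ≈ 4,317 × g
Target RCF = 4,317 + 5,910 = 10,227 × g
N² = 10,227 / (9.503 × 10⁻⁵) = 107,618,647
N ≈ √107,618,647 ≈ 10,373.9

10374 RPM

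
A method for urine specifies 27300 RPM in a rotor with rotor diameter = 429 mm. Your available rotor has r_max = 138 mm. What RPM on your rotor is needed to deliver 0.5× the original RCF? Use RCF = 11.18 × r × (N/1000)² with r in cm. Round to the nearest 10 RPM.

≈ 24070 RPM

Original rotor: r = 429 mm / 2 = 214.5 mm = 21.45 cm
RCF_original = 11.18 × 21.45 × (27.3)² = 11.18 × 21.45 × 745.29 ≈ 178,728.7 × g
Target RCF = 0.5 × 178,728.7 ≈ 89,364.4 × g
Your rotor: r = 138 mm = 13.8 cm
89,364.4 = 11.18 × 13.8 × (N/1000)²
(N/1000)² = 89,364.4 / 154.284 = 579.2201
N = 1000 × √579.2201 ≈ 24,067.0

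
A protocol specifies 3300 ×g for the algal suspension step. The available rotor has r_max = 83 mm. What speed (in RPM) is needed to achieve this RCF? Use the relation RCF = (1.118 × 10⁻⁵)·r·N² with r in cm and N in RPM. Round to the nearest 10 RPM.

r = 83 mm = 8.3 cm
RCF = 1.118 × 10⁻⁵ × r × N²
3,300 = 1.118 × 10⁻⁵ × 8.3 × N²
N² = 3,300 / (9.2794 × 10⁻⁵) = 35,562,644
N ≈ √35,562,644 ≈ 5,963.4

≈ 5960 RPM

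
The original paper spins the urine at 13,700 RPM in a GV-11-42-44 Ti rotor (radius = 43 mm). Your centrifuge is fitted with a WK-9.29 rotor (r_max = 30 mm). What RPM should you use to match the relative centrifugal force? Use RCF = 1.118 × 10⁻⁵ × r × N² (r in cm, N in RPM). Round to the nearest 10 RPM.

≈ 16400 RPM

Original rotor: r = 43 mm = 4.3 cm
RCF_original = 1.118 × 10⁻⁵ × 4.3 × (13700)² = 1.118 × 10⁻⁵ × 4.3 × 187,690,000 ≈ 9,023 × g
Your rotor: r = 30 mm = 3.0 cm
9,023 = 1.118 × 10⁻⁵ × 3 × N²
N² = 9,023 / (3.354 × 10⁻⁵) = 269,022,063
N ≈ √269,022,063 ≈ 16,401.9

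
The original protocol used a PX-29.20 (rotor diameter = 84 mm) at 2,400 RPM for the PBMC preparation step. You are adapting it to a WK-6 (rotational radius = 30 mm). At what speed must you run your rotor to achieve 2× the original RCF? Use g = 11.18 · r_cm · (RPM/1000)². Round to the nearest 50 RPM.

≈ 4000 RPM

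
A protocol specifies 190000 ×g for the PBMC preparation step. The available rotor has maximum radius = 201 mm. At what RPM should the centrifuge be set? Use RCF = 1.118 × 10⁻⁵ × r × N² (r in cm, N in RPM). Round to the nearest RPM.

≈ 29078 RPM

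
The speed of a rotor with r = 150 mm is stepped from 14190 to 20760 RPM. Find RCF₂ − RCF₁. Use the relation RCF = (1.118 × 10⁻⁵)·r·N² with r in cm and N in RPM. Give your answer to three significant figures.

r = 150 mm = 15.0 cm
RCF₁ = 1.118 × 10⁻⁵ × 15 × (14190)² = 1.118 × 10⁻⁵ × 15 × 201,356,100 ≈ 33,767.4 × g
RCF₂ = 1.118 × 10⁻⁵ × 15 × (20760)² = 1.118 × 10⁻⁵ × 15 × 430,977,600 ≈ 72,274.9 × g
Increase = 72,274.9 − 33,767.4 = 38,507.5

≈ 38500 x g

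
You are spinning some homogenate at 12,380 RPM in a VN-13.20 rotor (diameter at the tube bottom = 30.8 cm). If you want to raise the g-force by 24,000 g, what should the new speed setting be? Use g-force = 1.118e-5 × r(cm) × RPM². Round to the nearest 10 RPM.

17110 RPM

r = 30.8 / 2 = 15.4 cm
Current RCF = 1.118 × 10⁻⁵ × 15.4 × (12380)² = 1.118 × 10⁻⁵ × 15.4 × 153,264,400 ≈ 26,387.8 × g
Target RCF = 26,387.8 + 24,000 = 50,387.8 × g
N² = 50,387.8 / (17.2172 × 10⁻⁵) = 292,659,666
N ≈ √292,659,666 ≈ 17,107.3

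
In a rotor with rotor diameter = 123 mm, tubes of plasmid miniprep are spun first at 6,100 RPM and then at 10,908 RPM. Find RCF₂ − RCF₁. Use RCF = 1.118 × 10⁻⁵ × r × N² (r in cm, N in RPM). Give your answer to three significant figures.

5620 × g

r = 123 mm / 2 = 61.5 mm = 6.15 cm
RCF₁ = 1.118 × 10⁻⁵ × 6.15 × (6100)² = 1.118 × 10⁻⁵ × 6.15 × 37,210,000 ≈ 2,558.4 × g
RCF₂ = 1.118 × 10⁻⁵ × 6.15 × (10908)² = 1.118 × 10⁻⁵ × 6.15 × 118,984,464 ≈ 8,181 × g
Increase = 8,181 − 2,558.4 = 5,622.6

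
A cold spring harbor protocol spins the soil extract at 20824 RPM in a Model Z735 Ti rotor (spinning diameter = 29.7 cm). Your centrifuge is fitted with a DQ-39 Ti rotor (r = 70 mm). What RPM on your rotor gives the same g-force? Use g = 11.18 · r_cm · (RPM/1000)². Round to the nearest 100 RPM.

Original rotor: r = 29.7 / 2 = 14.85 cm
RCF_original = 11.18 × 14.85 × (20.824)² = 11.18 × 14.85 × 433.638976 ≈ 71,994 × g
Your rotor: r = 70 mm = 7.0 cm
71,994 = 11.18 × 7 × (N/1000)²
(N/1000)² = 71,994 / 78.26 = 919.9336
N = 1000 × √919.9336 ≈ 30,330.4

30300 RPM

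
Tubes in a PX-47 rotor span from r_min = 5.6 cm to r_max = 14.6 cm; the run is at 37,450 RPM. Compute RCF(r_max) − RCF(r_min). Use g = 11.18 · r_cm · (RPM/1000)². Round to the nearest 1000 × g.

≈ 141000 g

ΔRCF = 11.18 × (r_max − r_min) × (N/1000)² = 11.18 × 9.0 × 1,402.5025 ≈ 141,119.8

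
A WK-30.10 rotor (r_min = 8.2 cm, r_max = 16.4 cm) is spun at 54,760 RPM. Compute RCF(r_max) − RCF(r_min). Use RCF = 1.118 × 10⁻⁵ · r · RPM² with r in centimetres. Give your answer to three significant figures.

RCF_max = 1.118 × 10⁻⁵ × 16.4 × (54760)² = 1.118 × 10⁻⁵ × 16.4 × 2,998,657,600 ≈ 549,809.9 × g
RCF_min = 1.118 × 10⁻⁵ × 8.2 × (54760)² = 1.118 × 10⁻⁵ × 8.2 × 2,998,657,600 ≈ 274,904.9 × g
ΔRCF = 549,809.9 − 274,904.9 = 274,905

ΔRCF ≈ 275000 x g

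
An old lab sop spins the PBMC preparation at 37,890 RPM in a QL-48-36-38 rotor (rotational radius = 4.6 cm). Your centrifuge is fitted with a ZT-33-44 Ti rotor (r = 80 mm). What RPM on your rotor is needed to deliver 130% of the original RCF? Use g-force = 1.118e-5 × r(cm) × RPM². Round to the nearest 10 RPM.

32760 RPM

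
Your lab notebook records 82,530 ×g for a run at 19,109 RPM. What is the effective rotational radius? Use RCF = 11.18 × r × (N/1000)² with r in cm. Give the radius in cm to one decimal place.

RCF = 11.18 × r × (N/1000)²
82530 = 11.18 × r × (19.109)²
r = 82530 / (11.18 × 365.153881) = 82530 / 4082.42 ≈ 20.216 cm

≈ 20.2 cm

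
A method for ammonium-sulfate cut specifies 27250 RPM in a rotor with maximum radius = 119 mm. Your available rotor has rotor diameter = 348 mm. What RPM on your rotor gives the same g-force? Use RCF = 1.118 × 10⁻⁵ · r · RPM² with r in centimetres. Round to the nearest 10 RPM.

Original rotor: r = 119 mm = 11.9 cm
RCF_original = 1.118 × 10⁻⁵ × 11.9 × (27250)² = 1.118 × 10⁻⁵ × 11.9 × 742,562,500 ≈ 98,792 × g
Your rotor: r = 348 mm / 2 = 174 mm = 17.4 cm
98,792 = 1.118 × 10⁻⁵ × 17.4 × N²
N² = 98,792 / (19.4532 × 10⁻⁵) = 507,844,468
N ≈ √507,844,468 ≈ 22,535.4

22540 RPM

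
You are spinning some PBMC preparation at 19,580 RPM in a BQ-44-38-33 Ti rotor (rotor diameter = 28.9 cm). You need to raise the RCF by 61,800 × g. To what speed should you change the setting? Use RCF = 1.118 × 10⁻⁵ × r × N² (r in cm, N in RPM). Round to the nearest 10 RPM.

r = 28.9 / 2 = 14.45 cm
Current RCF = 1.118 × 10⁻⁵ × 14.45 × (19580)² = 1.118 × 10⁻⁵ × 14.45 × 383,376,400 ≈ 61,934.8 × g
Target RCF = 61,934.8 + 61,800 = 123,734.8 × g
N² = 123,734.8 / (16.1551 × 10⁻⁵) = 765,917,884
N ≈ √765,917,884 ≈ 27,675.2

N₂ ≈ 27680 RPM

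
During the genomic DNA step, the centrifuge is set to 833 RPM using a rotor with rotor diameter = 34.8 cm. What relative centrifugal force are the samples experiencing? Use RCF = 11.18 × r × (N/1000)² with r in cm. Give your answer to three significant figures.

≈ 135 × g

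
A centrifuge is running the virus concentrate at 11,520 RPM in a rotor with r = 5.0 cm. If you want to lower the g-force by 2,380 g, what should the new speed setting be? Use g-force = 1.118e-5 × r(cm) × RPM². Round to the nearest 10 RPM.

N₂ ≈ 9490 RPM

Current RCF = 1.118 × 10⁻⁵ × 5 × (11520)² = 1.118 × 10⁻⁵ × 5 × 132,710,400 ≈ 7,418.5 × g
Target RCF = 7,418.5 − 2,380 = 5,038.5 × g
N² = 5,038.5 / (5.59 × 10⁻⁵) = 90,134,168
N ≈ √90,134,168 ≈ 9,493.9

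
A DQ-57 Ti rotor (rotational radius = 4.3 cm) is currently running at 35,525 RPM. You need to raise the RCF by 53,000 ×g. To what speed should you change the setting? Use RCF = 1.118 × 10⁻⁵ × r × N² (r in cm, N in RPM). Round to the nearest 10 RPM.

Current RCF = 1.118 × 10⁻⁵ × 4.3 × (35525)² = 1.118 × 10⁻⁵ × 4.3 × 1,262,025,625 ≈ 60,670.6 × g
Target RCF = 60,670.6 + 53,000 = 113,670.6 × g
N² = 113,670.6 / (4.8074 × 10⁻⁵) = 2,364,492,241
N ≈ √2,364,492,241 ≈ 48,626.0

N₂ ≈ 48630 RPM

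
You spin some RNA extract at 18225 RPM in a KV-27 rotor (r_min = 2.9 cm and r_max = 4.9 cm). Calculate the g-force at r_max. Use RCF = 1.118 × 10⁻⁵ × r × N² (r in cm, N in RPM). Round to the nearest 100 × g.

Use r_max = 4.9 cm.
RCF = 1.118 × 10⁻⁵ × r × N²
RCF = 1.118 × 10⁻⁵ × 4.9 × (18225)² = 1.118 × 10⁻⁵ × 4.9 × 332,150,625 ≈ 18,195.9 × g

RCF ≈ 18200 × g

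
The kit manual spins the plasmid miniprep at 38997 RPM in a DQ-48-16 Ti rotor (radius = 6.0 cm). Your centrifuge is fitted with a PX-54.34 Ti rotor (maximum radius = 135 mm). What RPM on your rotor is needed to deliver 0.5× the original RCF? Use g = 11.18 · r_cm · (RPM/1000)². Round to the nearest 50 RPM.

18400 RPM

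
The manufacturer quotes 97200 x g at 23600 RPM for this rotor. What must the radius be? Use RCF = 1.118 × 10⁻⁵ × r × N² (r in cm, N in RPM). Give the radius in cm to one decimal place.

97200 = 1.118 × 10⁻⁵ × r × (23600)²
r = 97200 / (1.118 × 10⁻⁵ × 556,960,000) = 97200 / 6226.813 ≈ 15.610 cm

r ≈ 15.6 cm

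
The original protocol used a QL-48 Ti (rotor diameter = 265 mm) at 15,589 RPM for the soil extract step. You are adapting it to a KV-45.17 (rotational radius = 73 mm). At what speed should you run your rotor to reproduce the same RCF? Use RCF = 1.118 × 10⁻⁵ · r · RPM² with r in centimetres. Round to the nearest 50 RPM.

Original rotor: r = 265 mm / 2 = 132.5 mm = 13.25 cm
RCF = 1.118 × 10⁻⁵ × r × N²
RCF_original = 1.118 × 10⁻⁵ × 13.25 × (15589)² = 1.118 × 10⁻⁵ × 13.25 × 243,016,921 ≈ 35,999.3 × g
Your rotor: r = 73 mm = 7.3 cm
35,999.3 = 1.118 × 10⁻⁵ × 7.3 × N²
N² = 35,999.3 / (8.1614 × 10⁻⁵) = 441,092,215
N ≈ √441,092,215 ≈ 21,002.2

21000 RPM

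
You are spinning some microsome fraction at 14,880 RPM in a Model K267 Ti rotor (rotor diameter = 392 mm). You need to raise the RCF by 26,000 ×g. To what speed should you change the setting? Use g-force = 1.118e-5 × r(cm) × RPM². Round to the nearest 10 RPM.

r = 392 mm / 2 = 196 mm = 19.6 cm
Current RCF = 1.118 × 10⁻⁵ × 19.6 × (14880)² = 1.118 × 10⁻⁵ × 19.6 × 221,414,400 ≈ 48,518.1 × g
Target RCF = 48,518.1 + 26,000 = 74,518.1 × g
N² = 74,518.1 / (21.9128 × 10⁻⁵) = 340,066,536
N ≈ √340,066,536 ≈ 18,440.9

N₂ ≈ 18440 RPM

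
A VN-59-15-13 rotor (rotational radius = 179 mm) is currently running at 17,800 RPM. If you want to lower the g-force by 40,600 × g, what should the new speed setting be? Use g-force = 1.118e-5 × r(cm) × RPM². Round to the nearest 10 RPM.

N₂ ≈ 10680 RPM

r = 179 mm = 17.9 cm
Current RCF = 1.118 × 10⁻⁵ × 17.9 × (17800)² = 1.118 × 10⁻⁵ × 17.9 × 316,840,000 ≈ 63,406.7 × g
Target RCF = 63,406.7 − 40,600 = 22,806.7 × g
N² = 22,806.7 / (20.0122 × 10⁻⁵) = 113,963,982
N ≈ √113,963,982 ≈ 10,675.4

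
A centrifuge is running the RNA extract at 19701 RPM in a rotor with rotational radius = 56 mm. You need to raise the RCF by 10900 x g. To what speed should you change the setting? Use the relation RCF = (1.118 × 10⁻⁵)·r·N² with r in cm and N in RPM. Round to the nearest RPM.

23711 RPM

r = 56 mm = 5.6 cm
Current RCF = 1.118 × 10⁻⁵ × 5.6 × (19701)² = 1.118 × 10⁻⁵ × 5.6 × 388,129,401 ≈ 24,300 × g
Target RCF = 24,300 + 10,900 = 35,200 × g
N² = 35,200 / (6.2608 × 10⁻⁵) = 562,228,469
N ≈ √562,228,469 ≈ 23,711.4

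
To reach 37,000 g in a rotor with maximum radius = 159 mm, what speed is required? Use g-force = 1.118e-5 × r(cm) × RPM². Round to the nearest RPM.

r = 159 mm = 15.9 cm
RCF = 1.118 × 10⁻⁵ × r × N²
37,000 = 1.118 × 10⁻⁵ × 15.9 × N²
N² = 37,000 / (17.7762 × 10⁻⁵) = 208,143,473
N ≈ √208,143,473 ≈ 14,427.2

≈ 14427 RPM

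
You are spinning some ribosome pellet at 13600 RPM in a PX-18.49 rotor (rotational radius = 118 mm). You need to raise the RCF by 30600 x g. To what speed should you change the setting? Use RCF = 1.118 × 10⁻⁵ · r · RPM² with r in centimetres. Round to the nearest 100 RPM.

r = 118 mm = 11.8 cm
Current RCF = 1.118 × 10⁻⁵ × 11.8 × (13600)² = 1.118 × 10⁻⁵ × 11.8 × 184,960,000 ≈ 24,400.7 × g
Target RCF = 24,400.7 + 30,600 = 55,000.7 × g
N² = 55,000.7 / (13.1924 × 10⁻⁵) = 416,912,010
N ≈ √416,912,010 ≈ 20,418.4

N₂ ≈ 20400 RPM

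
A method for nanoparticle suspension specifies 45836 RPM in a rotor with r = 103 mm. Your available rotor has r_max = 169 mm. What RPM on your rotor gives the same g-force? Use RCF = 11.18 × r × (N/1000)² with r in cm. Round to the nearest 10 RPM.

35780 RPM

Original rotor: r = 103 mm = 10.3 cm
RCF_original = 11.18 × 10.3 × (45.836)² = 11.18 × 10.3 × 2,100.938896 ≈ 241,931.5 × g
Your rotor: r = 169 mm = 16.9 cm
241,931.5 = 11.18 × 16.9 × (N/1000)²
(N/1000)² = 241,931.5 / 188.942 = 1280.454
N = 1000 × √1280.454 ≈ 35,783.4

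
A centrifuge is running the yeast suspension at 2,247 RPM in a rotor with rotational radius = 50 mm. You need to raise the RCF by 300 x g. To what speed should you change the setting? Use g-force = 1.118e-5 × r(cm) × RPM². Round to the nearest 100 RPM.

3200 RPM

r = 50 mm = 5.0 cm
Current RCF = 1.118 × 10⁻⁵ × 5 × (2247)² = 1.118 × 10⁻⁵ × 5 × 5,049,009 ≈ 282.2 × g
Target RCF = 282.2 + 300 = 582.2 × g
N² = 582.2 / (5.59 × 10⁻⁵) = 10,415,027
N ≈ √10,415,027 ≈ 3,227.2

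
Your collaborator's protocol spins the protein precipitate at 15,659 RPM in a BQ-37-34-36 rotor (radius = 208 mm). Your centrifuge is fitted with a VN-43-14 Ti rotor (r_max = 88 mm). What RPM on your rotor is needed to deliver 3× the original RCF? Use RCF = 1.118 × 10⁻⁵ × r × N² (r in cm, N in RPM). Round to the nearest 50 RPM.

41700 RPM

Original rotor: r = 208 mm = 20.8 cm
RCF_original = 1.118 × 10⁻⁵ × 20.8 × (15659)² = 1.118 × 10⁻⁵ × 20.8 × 245,204,281 ≈ 57,020.8 × g
Target RCF = 3 × 57,020.8 ≈ 171,062.4 × g
Your rotor: r = 88 mm = 8.8 cm
171,062.4 = 1.118 × 10⁻⁵ × 8.8 × N²
N² = 171,062.4 / (9.8384 × 10⁻⁵) = 1,738,721,743
N ≈ √1,738,721,743 ≈ 41,698.0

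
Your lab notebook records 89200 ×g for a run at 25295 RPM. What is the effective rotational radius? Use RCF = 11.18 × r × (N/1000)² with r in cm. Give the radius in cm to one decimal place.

89200 = 11.18 × r × (25.295)²
r = 89200 / (11.18 × 639.837025) = 89200 / 7153.378 ≈ 12.470 cm

r ≈ 12.5 cm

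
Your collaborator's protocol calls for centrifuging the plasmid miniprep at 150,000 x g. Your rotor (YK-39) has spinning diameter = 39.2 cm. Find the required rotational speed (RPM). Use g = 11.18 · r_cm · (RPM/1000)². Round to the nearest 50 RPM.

r = 39.2 / 2 = 19.6 cm
150,000 = 11.18 × 19.6 × (N/1000)²
(N/1000)² = 150,000 / 219.128 = 684.5314
N = 1000 × √684.5314 ≈ 26,163.6

N ≈ 26150 RPM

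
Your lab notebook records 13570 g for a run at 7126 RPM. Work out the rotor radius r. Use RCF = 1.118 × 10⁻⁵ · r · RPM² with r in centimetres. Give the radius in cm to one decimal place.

13570 = 1.118 × 10⁻⁵ × r × (7126)²
r = 13570 / (1.118 × 10⁻⁵ × 50,779,876) = 13570 / 567.719 ≈ 23.903 cm

≈ 23.9 cm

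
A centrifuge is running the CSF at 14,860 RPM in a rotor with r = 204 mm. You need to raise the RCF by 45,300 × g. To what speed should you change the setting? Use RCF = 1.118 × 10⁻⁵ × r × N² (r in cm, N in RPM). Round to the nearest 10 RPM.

≈ 20480 RPM

r = 204 mm = 20.4 cm
Current RCF = 1.118 × 10⁻⁵ × 20.4 × (14860)² = 1.118 × 10⁻⁵ × 20.4 × 220,819,600 ≈ 50,362.8 × g
Target RCF = 50,362.8 + 45,300 = 95,662.8 × g
N² = 95,662.8 / (22.8072 × 10⁻⁵) = 419,441,229
N ≈ √419,441,229 ≈ 20,480.3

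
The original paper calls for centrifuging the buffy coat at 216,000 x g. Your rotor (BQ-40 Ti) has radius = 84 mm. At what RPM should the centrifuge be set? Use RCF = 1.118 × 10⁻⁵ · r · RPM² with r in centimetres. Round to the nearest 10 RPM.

N ≈ 47960 RPM

r = 84 mm = 8.4 cm
216,000 = 1.118 × 10⁻⁵ × 8.4 × N²
N² = 216,000 / (9.3912 × 10⁻⁵) = 2,300,025,556
N ≈ √2,300,025,556 ≈ 47,958.6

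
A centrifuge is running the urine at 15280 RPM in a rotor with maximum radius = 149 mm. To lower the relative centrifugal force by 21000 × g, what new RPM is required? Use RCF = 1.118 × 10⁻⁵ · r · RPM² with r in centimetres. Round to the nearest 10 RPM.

r = 149 mm = 14.9 cm
Current RCF = 1.118 × 10⁻⁵ × 14.9 × (15280)² = 1.118 × 10⁻⁵ × 14.9 × 233,478,400 ≈ 38,893.3 × g
Target RCF = 38,893.3 − 21,000 = 17,893.3 × g
N² = 17,893.3 / (16.6582 × 10⁻⁵) = 107,414,366
N ≈ √107,414,366 ≈ 10,364.1

≈ 10360 RPM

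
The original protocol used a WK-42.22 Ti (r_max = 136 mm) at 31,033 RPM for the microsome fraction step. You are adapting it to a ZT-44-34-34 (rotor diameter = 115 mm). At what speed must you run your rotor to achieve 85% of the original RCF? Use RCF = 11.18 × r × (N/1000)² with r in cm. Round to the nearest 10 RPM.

Original rotor: r = 136 mm = 13.6 cm
RCF_original = 11.18 × 13.6 × (31.033)² = 11.18 × 13.6 × 963.047089 ≈ 146,429.4 × g
Target RCF = 0.85 × 146,429.4 ≈ 124,465 × g
Your rotor: r = 115 mm / 2 = 57.5 mm = 5.75 cm
124,465 = 11.18 × 5.75 × (N/1000)²
(N/1000)² = 124,465 / 64.285 = 1936.144
N = 1000 × √1936.144 ≈ 44,001.6

44000 RPM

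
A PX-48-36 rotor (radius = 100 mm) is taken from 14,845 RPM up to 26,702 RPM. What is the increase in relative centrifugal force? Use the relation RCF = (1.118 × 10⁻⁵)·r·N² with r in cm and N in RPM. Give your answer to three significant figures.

55100 × g

r = 100 mm = 10.0 cm
RCF₁ = 1.118 × 10⁻⁵ × 10 × (14845)² = 1.118 × 10⁻⁵ × 10 × 220,374,025 ≈ 24,637.8 × g
RCF₂ = 1.118 × 10⁻⁵ × 10 × (26702)² = 1.118 × 10⁻⁵ × 10 × 712,996,804 ≈ 79,713 × g
Increase = 79,713 − 24,637.8 = 55,075.2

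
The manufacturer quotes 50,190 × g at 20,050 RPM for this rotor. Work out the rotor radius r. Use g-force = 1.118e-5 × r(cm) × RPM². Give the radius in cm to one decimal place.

RCF = 1.118 × 10⁻⁵ × r × N²
50190 = 1.118 × 10⁻⁵ × r × (20050)²
r = 50190 / (1.118 × 10⁻⁵ × 402,002,500) = 50190 / 4494.388 ≈ 11.167 cm

r ≈ 11.2 cm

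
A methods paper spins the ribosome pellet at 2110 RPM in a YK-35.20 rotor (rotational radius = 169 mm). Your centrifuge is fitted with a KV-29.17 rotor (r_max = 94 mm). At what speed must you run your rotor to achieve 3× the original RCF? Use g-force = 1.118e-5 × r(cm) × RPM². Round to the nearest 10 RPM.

4900 RPM

Original rotor: r = 169 mm = 16.9 cm
RCF = 1.118 × 10⁻⁵ × r × N²
RCF_original = 1.118 × 10⁻⁵ × 16.9 × (2110)² = 1.118 × 10⁻⁵ × 16.9 × 4,452,100 ≈ 841.2 × g
Target RCF = 3 × 841.2 ≈ 2,523.6 × g
Your rotor: r = 94 mm = 9.4 cm
2,523.6 = 1.118 × 10⁻⁵ × 9.4 × N²
N² = 2,523.6 / (10.5092 × 10⁻⁵) = 24,013,246
N ≈ √24,013,246 ≈ 4,900.3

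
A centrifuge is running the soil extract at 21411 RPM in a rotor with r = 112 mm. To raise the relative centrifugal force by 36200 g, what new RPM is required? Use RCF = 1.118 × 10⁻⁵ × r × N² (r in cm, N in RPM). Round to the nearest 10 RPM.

27340 RPM

r = 112 mm = 11.2 cm
Current RCF = 1.118 × 10⁻⁵ × 11.2 × (21411)² = 1.118 × 10⁻⁵ × 11.2 × 458,430,921 ≈ 57,402.9 × g
Target RCF = 57,402.9 + 36,200 = 93,602.9 × g
N² = 93,602.9 / (12.5216 × 10⁻⁵) = 747,531,466
N ≈ √747,531,466 ≈ 27,341.0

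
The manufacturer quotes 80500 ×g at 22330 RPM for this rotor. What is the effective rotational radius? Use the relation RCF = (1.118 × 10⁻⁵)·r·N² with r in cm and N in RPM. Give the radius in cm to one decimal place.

r ≈ 14.4 cm

RCF = 1.118 × 10⁻⁵ × r × N²
80500 = 1.118 × 10⁻⁵ × r × (22330)²
r = 80500 / (1.118 × 10⁻⁵ × 498,628,900) = 80500 / 5574.671 ≈ 14.440 cm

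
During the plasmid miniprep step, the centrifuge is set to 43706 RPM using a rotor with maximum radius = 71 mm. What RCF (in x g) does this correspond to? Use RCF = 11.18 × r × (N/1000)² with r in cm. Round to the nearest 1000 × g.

r = 71 mm = 7.1 cm
RCF = 11.18 × 7.1 × (43.706)² = 11.18 × 7.1 × 1,910.214436 ≈ 151,629 × g

RCF ≈ 152000 x g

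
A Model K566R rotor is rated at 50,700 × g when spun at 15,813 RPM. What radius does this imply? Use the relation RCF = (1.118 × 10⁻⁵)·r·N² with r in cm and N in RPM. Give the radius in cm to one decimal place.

RCF = 1.118 × 10⁻⁵ × r × N²
50700 = 1.118 × 10⁻⁵ × r × (15813)²
r = 50700 / (1.118 × 10⁻⁵ × 250,050,969) = 50700 / 2795.57 ≈ 18.136 cm

r ≈ 18.1 cm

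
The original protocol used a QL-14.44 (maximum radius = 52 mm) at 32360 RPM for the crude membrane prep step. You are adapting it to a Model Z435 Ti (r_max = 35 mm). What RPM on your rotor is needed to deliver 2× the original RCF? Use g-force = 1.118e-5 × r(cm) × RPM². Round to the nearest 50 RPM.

55800 RPM

Original rotor: r = 52 mm = 5.2 cm
RCF_original = 1.118 × 10⁻⁵ × 5.2 × (32360)² = 1.118 × 10⁻⁵ × 5.2 × 1,047,169,600 ≈ 60,878.3 × g
Target RCF = 2 × 60,878.3 ≈ 121,756.6 × g
Your rotor: r = 35 mm = 3.5 cm
121,756.6 = 1.118 × 10⁻⁵ × 3.5 × N²
N² = 121,756.6 / (3.913 × 10⁻⁵) = 3,111,592,129
N ≈ √3,111,592,129 ≈ 55,781.6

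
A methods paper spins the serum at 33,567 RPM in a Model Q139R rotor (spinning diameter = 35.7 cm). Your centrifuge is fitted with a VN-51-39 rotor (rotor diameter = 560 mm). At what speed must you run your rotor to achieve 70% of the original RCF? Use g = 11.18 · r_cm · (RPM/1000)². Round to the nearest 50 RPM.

22400 RPM

Original rotor: r = 35.7 / 2 = 17.85 cm
RCF_original = 11.18 × 17.85 × (33.567)² = 11.18 × 17.85 × 1,126.743489 ≈ 224,856.3 × g
Target RCF = 0.7 × 224,856.3 ≈ 157,399.4 × g
Your rotor: r = 560 mm / 2 = 280 mm = 28 cm
157,399.4 = 11.18 × 28 × (N/1000)²
(N/1000)² = 157,399.4 / 313.04 = 502.8092
N = 1000 × √502.8092 ≈ 22,423.4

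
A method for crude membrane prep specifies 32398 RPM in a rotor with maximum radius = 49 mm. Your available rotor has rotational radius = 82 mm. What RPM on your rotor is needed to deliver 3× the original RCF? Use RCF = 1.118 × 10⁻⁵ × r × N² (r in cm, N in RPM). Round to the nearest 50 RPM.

≈ 43400 RPM

Original rotor: r = 49 mm = 4.9 cm
RCF_original = 1.118 × 10⁻⁵ × 4.9 × (32398)² = 1.118 × 10⁻⁵ × 4.9 × 1,049,630,404 ≈ 57,500.9 × g
Target RCF = 3 × 57,500.9 ≈ 172,502.7 × g
Your rotor: r = 82 mm = 8.2 cm
172,502.7 = 1.118 × 10⁻⁵ × 8.2 × N²
N² = 172,502.7 / (9.1676 × 10⁻⁵) = 1,881,656,050
N ≈ √1,881,656,050 ≈ 43,378.1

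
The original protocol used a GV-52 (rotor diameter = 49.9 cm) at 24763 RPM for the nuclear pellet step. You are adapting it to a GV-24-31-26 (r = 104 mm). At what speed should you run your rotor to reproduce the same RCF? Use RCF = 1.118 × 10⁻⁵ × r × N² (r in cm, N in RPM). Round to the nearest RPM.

≈ 38355 RPM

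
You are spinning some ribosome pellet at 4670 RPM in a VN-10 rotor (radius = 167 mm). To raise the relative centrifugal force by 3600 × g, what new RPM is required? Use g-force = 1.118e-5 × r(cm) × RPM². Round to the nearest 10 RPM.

6410 RPM

r = 167 mm = 16.7 cm
Current RCF = 1.118 × 10⁻⁵ × 16.7 × (4670)² = 1.118 × 10⁻⁵ × 16.7 × 21,808,900 ≈ 4,071.9 × g
Target RCF = 4,071.9 + 3,600 = 7,671.9 × g
N² = 7,671.9 / (18.6706 × 10⁻⁵) = 41,090,806
N ≈ √41,090,806 ≈ 6,410.2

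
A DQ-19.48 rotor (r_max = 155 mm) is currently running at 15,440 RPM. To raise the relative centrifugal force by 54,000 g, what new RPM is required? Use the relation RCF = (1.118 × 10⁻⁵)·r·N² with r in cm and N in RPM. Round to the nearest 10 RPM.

N₂ ≈ 23450 RPM

r = 155 mm = 15.5 cm
Current RCF = 1.118 × 10⁻⁵ × 15.5 × (15440)² = 1.118 × 10⁻⁵ × 15.5 × 238,393,600 ≈ 41,311.2 × g
Target RCF = 41,311.2 + 54,000 = 95,311.2 × g
N² = 95,311.2 / (17.329 × 10⁻⁵) = 550,009,810
N ≈ √550,009,810 ≈ 23,452.3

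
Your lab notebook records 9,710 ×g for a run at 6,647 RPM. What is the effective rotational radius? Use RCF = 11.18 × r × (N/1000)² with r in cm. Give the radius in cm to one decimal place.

r ≈ 19.7 cm

9710 = 11.18 × r × (6.647)²
r = 9710 / (11.18 × 44.182609) = 9710 / 493.9616 ≈ 19.657 cm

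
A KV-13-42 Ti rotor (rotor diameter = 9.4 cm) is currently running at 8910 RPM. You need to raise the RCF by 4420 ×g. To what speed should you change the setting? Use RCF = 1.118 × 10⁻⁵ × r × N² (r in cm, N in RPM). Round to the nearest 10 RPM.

12790 RPM

r = 9.4 / 2 = 4.7 cm
Current RCF = 1.118 × 10⁻⁵ × 4.7 × (8910)² = 1.118 × 10⁻⁵ × 4.7 × 79,388,100 ≈ 4,171.5 × g
Target RCF = 4,171.5 + 4,420 = 8,591.5 × g
N² = 8,591.5 / (5.2546 × 10⁻⁵) = 163,504,358
N ≈ √163,504,358 ≈ 12,786.9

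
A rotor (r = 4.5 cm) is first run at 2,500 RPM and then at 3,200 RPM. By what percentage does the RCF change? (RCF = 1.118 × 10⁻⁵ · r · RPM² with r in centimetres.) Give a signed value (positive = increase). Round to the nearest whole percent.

+64%

RCF ∝ N², so the ratio is (3200/2500)² = (1.280000)² = 1.6384.
Change = 1.6384 − 1 = +0.6384 → +63.8%.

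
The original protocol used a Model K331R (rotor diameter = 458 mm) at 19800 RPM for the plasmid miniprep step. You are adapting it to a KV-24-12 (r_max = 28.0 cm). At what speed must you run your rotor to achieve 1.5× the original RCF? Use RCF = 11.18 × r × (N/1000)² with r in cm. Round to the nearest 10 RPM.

≈ 21930 RPM

Original rotor: r = 458 mm / 2 = 229 mm = 22.9 cm
RCF_original = 11.18 × 22.9 × (19.8)² = 11.18 × 22.9 × 392.04 ≈ 100,370.9 × g
Target RCF = 1.5 × 100,370.9 ≈ 150,556.3 × g
150,556.3 = 11.18 × 28 × (N/1000)²
(N/1000)² = 150,556.3 / 313.04 = 480.9491
N = 1000 × √480.9491 ≈ 21,930.6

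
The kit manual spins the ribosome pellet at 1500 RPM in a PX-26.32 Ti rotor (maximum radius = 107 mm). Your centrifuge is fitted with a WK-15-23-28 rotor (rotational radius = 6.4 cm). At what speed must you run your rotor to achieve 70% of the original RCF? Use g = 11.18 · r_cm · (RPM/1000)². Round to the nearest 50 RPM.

≈ 1600 RPM

Original rotor: r = 107 mm = 10.7 cm
RCF_original = 11.18 × 10.7 × (1.5)² = 11.18 × 10.7 × 2.25 ≈ 269.2 × g
Target RCF = 0.7 × 269.2 ≈ 188.4 × g
188.4 = 11.18 × 6.4 × (N/1000)²
(N/1000)² = 188.4 / 71.552 = 2.63305
N = 1000 × √2.63305 ≈ 1,622.7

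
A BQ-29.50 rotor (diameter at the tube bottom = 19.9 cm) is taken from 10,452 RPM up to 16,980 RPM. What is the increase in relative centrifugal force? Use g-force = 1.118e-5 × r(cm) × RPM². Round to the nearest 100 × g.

19900 x g

r = 19.9 / 2 = 9.95 cm
RCF₁ = 1.118 × 10⁻⁵ × 9.95 × (10452)² = 1.118 × 10⁻⁵ × 9.95 × 109,244,304 ≈ 12,152.4 × g
RCF₂ = 1.118 × 10⁻⁵ × 9.95 × (16980)² = 1.118 × 10⁻⁵ × 9.95 × 288,320,400 ≈ 32,073 × g
Increase = 32,073 − 12,152.4 = 19,920.6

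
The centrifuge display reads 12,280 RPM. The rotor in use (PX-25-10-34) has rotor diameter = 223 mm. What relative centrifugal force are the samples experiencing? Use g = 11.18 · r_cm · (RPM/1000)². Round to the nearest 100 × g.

RCF ≈ 18800 × g

r = 223 mm / 2 = 111.5 mm = 11.15 cm
RCF = 11.18 × r × (N/1000)²
RCF = 11.18 × 11.15 × (12.28)² = 11.18 × 11.15 × 150.7984 ≈ 18,798.1 × g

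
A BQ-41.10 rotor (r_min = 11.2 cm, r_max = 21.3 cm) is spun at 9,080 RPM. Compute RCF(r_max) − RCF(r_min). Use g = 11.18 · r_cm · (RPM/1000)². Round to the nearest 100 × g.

RCF_max = 11.18 × 21.3 × (9.08)² = 11.18 × 21.3 × 82.4464 ≈ 19,633.3 × g
RCF_min = 11.18 × 11.2 × (9.08)² = 11.18 × 11.2 × 82.4464 ≈ 10,323.6 × g
ΔRCF = 19,633.3 − 10,323.6 = 9,309.7

9300 g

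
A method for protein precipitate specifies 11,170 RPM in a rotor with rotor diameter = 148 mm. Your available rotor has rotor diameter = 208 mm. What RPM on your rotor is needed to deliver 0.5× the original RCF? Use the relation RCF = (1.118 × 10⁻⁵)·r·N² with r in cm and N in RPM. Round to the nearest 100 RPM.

Original rotor: r = 148 mm / 2 = 74 mm = 7.4 cm
RCF_original = 1.118 × 10⁻⁵ × 7.4 × (11170)² = 1.118 × 10⁻⁵ × 7.4 × 124,768,900 ≈ 10,322.4 × g
Target RCF = 0.5 × 10,322.4 ≈ 5,161.2 × g
Your rotor: r = 208 mm / 2 = 104 mm = 10.4 cm
5,161.2 = 1.118 × 10⁻⁵ × 10.4 × N²
N² = 5,161.2 / (11.6272 × 10⁻⁵) = 44,389,019
N ≈ √44,389,019 ≈ 6,662.5

6700 RPM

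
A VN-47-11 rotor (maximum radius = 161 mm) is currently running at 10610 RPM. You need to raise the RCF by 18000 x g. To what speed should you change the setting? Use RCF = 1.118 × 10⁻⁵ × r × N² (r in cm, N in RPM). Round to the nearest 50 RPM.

14600 RPM

r = 161 mm = 16.1 cm
Current RCF = 1.118 × 10⁻⁵ × 16.1 × (10610)² = 1.118 × 10⁻⁵ × 16.1 × 112,572,100 ≈ 20,262.8 × g
Target RCF = 20,262.8 + 18,000 = 38,262.8 × g
N² = 38,262.8 / (17.9998 × 10⁻⁵) = 212,573,473
N ≈ √212,573,473 ≈ 14,579.9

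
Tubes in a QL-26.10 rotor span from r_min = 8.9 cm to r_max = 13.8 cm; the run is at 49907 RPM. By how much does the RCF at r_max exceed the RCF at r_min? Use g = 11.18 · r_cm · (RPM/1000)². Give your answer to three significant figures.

RCF_max = 11.18 × 13.8 × (49.907)² = 11.18 × 13.8 × 2,490.708649 ≈ 384,276.5 × g
RCF_min = 11.18 × 8.9 × (49.907)² = 11.18 × 8.9 × 2,490.708649 ≈ 247,830.5 × g
ΔRCF = 384,276.5 − 247,830.5 = 136,446

ΔRCF ≈ 136000 x g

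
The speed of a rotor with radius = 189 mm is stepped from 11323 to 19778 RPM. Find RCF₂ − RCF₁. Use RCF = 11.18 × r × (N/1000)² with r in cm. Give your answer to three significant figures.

r = 189 mm = 18.9 cm
RCF₁ = 11.18 × 18.9 × (11.323)² = 11.18 × 18.9 × 128.210329 ≈ 27,091.1 × g
RCF₂ = 11.18 × 18.9 × (19.778)² = 11.18 × 18.9 × 391.169284 ≈ 82,654.9 × g
Increase = 82,654.9 − 27,091.1 = 55,563.8

≈ 55600 g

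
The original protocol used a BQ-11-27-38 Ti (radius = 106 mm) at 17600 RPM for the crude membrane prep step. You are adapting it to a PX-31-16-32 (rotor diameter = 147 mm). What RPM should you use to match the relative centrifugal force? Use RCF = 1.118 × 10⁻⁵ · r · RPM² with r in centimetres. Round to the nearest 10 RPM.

Original rotor: r = 106 mm = 10.6 cm
RCF = 1.118 × 10⁻⁵ × r × N²
RCF_original = 1.118 × 10⁻⁵ × 10.6 × (17600)² = 1.118 × 10⁻⁵ × 10.6 × 309,760,000 ≈ 36,709 × g
Your rotor: r = 147 mm / 2 = 73.5 mm = 7.35 cm
36,709 = 1.118 × 10⁻⁵ × 7.35 × N²
N² = 36,709 / (8.2173 × 10⁻⁵) = 446,728,244
N ≈ √446,728,244 ≈ 21,135.9

21140 RPM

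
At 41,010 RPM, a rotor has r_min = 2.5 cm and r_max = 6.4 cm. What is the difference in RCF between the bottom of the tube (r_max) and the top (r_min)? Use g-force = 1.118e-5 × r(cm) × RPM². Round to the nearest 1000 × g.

ΔRCF = 1.118 × 10⁻⁵ × (r_max − r_min) × N² = 1.118 × 10⁻⁵ × 3.9 × 1,681,820,100 ≈ 73,330.7

ΔRCF ≈ 73000 g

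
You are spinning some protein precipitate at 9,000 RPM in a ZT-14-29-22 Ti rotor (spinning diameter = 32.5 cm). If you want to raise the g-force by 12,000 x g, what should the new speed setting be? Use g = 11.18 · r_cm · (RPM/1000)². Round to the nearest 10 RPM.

12130 RPM

r = 32.5 / 2 = 16.25 cm
Current RCF = 11.18 × 16.25 × (9)² = 11.18 × 16.25 × 81 ≈ 14,715.7 × g
Target RCF = 14,715.7 + 12,000 = 26,715.7 × g
(N/1000)² = 26,715.7 / 181.675 = 147.0522
N = 1000 × √147.0522 ≈ 12,126.5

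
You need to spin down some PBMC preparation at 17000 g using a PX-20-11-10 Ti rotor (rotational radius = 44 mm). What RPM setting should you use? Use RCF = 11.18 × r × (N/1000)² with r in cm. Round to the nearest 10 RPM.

r = 44 mm = 4.4 cm
17,000 = 11.18 × 4.4 × (N/1000)²
(N/1000)² = 17,000 / 49.192 = 345.5846
N = 1000 × √345.5846 ≈ 18,589.9

N ≈ 18590 RPM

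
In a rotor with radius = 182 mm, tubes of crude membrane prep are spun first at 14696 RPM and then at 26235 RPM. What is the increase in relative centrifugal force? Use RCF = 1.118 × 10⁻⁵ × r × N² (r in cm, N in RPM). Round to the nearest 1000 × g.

r = 182 mm = 18.2 cm
RCF₁ = 1.118 × 10⁻⁵ × 18.2 × (14696)² = 1.118 × 10⁻⁵ × 18.2 × 215,972,416 ≈ 43,945.2 × g
RCF₂ = 1.118 × 10⁻⁵ × 18.2 × (26235)² = 1.118 × 10⁻⁵ × 18.2 × 688,275,225 ≈ 140,047.5 × g
Increase = 140,047.5 − 43,945.2 = 96,102.3

96000 g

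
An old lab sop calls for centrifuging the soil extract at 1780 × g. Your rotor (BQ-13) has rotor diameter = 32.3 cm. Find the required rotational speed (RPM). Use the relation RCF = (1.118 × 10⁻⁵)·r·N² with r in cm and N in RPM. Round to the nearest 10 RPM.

r = 32.3 / 2 = 16.15 cm
1,780 = 1.118 × 10⁻⁵ × 16.15 × N²
N² = 1,780 / (18.0557 × 10⁻⁵) = 9,858,383
N ≈ √9,858,383 ≈ 3,139.8

≈ 3140 RPM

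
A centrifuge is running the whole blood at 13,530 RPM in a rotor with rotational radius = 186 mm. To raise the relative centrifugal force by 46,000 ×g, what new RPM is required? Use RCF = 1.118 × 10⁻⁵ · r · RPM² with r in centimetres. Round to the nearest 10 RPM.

r = 186 mm = 18.6 cm
Current RCF = 1.118 × 10⁻⁵ × 18.6 × (13530)² = 1.118 × 10⁻⁵ × 18.6 × 183,060,900 ≈ 38,067.1 × g
Target RCF = 38,067.1 + 46,000 = 84,067.1 × g
N² = 84,067.1 / (20.7948 × 10⁻⁵) = 404,269,817
N ≈ √404,269,817 ≈ 20,106.5

20110 RPM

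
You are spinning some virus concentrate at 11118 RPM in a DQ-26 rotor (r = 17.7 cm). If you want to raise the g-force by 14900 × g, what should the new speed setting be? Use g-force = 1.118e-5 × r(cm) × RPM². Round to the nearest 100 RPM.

≈ 14100 RPM

Current RCF = 1.118 × 10⁻⁵ × 17.7 × (11118)² = 1.118 × 10⁻⁵ × 17.7 × 123,609,924 ≈ 24,460.7 × g
Target RCF = 24,460.7 + 14,900 = 39,360.7 × g
N² = 39,360.7 / (19.7886 × 10⁻⁵) = 198,905,936
N ≈ √198,905,936 ≈ 14,103.4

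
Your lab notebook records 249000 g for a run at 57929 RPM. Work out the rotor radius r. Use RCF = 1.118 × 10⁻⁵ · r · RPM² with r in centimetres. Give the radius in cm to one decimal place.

r ≈ 6.6 cm

RCF = 1.118 × 10⁻⁵ × r × N²
249000 = 1.118 × 10⁻⁵ × r × (57929)²
r = 249000 / (1.118 × 10⁻⁵ × 3,355,769,041) = 249000 / 37517.5 ≈ 6.637 cm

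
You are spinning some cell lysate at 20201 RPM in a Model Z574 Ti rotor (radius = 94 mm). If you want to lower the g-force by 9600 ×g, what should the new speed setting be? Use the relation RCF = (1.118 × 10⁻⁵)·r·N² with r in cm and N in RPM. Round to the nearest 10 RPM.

N₂ ≈ 17800 RPM

r = 94 mm = 9.4 cm
Current RCF = 1.118 × 10⁻⁵ × 9.4 × (20201)² = 1.118 × 10⁻⁵ × 9.4 × 408,080,401 ≈ 42,886 × g
Target RCF = 42,886 − 9,600 = 33,286 × g
N² = 33,286 / (10.5092 × 10⁻⁵) = 316,732,006
N ≈ √316,732,006 ≈ 17,797.0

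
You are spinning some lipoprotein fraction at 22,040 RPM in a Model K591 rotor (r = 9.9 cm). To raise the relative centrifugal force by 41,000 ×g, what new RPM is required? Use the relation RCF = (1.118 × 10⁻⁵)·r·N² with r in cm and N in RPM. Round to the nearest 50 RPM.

Current RCF = 1.118 × 10⁻⁵ × 9.9 × (22040)² = 1.118 × 10⁻⁵ × 9.9 × 485,761,600 ≈ 53,765.1 × g
Target RCF = 53,765.1 + 41,000 = 94,765.1 × g
N² = 94,765.1 / (11.0682 × 10⁻⁵) = 856,192,515
N ≈ √856,192,515 ≈ 29,260.8

≈ 29250 RPM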